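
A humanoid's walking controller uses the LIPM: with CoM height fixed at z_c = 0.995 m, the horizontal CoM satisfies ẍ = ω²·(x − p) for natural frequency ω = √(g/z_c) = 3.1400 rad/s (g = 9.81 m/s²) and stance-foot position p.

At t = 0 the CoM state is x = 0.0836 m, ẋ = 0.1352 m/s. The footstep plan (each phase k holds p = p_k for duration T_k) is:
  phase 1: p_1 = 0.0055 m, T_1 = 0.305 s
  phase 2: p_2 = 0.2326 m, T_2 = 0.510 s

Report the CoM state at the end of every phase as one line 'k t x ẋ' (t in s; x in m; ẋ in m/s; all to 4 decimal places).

1 0.3050 0.1701 0.4745
2 0.8150 0.4308 0.7576

phase 1: p=0.0055, T=0.305, ωT=0.957700, cosh=1.494736, sinh=1.110961; start (x,ẋ)=(0.083600, 0.135200) → end (x,ẋ)=(0.170074, 0.474534)
phase 2: p=0.2326, T=0.510, ωT=1.601400, cosh=2.580793, sinh=2.379179; start (x,ẋ)=(0.170074, 0.474534) → end (x,ẋ)=(0.430787, 0.757564)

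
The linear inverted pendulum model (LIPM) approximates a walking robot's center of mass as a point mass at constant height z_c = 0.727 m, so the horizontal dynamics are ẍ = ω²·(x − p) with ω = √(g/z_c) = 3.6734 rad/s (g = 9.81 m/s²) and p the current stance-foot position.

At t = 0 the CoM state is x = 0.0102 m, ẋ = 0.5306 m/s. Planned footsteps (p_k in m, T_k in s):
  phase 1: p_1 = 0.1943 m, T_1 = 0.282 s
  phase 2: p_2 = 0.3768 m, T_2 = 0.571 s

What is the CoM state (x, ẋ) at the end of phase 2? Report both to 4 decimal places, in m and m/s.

x = -0.8400, ẋ = -4.3348

phase 1: p=0.1943, T=0.282, ωT=1.035899, cosh=1.586272, sinh=1.231365; start (x,ẋ)=(0.010200, 0.530600) → end (x,ẋ)=(0.080130, 0.008937)
phase 2: p=0.3768, T=0.571, ωT=2.097511, cosh=4.134317, sinh=4.011556; start (x,ẋ)=(0.080130, 0.008937) → end (x,ẋ)=(-0.839966, -4.334789)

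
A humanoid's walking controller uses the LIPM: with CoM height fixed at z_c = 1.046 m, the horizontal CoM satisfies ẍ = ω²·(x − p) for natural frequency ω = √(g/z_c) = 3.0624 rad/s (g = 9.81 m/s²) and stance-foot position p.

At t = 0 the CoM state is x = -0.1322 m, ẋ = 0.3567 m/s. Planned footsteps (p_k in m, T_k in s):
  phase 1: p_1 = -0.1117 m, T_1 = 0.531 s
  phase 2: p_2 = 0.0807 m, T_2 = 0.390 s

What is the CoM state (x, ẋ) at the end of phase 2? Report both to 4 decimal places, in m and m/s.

phase 1: p=-0.1117, T=0.531, ωT=1.626134, cosh=2.640436, sinh=2.443747; start (x,ẋ)=(-0.132200, 0.356700) → end (x,ẋ)=(0.118812, 0.788427)
phase 2: p=0.0807, T=0.390, ωT=1.194336, cosh=1.802135, sinh=1.499230; start (x,ẋ)=(0.118812, 0.788427) → end (x,ẋ)=(0.535366, 1.595834)

x = 0.5354, ẋ = 1.5958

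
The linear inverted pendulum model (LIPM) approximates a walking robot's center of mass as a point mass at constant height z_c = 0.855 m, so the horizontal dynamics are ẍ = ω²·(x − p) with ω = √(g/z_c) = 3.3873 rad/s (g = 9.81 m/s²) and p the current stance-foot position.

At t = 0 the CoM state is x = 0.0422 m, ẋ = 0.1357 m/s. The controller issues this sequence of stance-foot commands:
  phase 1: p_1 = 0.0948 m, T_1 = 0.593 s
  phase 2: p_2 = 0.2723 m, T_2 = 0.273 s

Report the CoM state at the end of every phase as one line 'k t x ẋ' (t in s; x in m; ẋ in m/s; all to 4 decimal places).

1 0.5930 0.0419 -0.1372
2 0.8660 -0.1069 -1.0294

phase 1: p=0.0948, T=0.593, ωT=2.008669, cosh=3.793778, sinh=3.659611; start (x,ẋ)=(0.042200, 0.135700) → end (x,ẋ)=(0.041856, -0.137224)
phase 2: p=0.2723, T=0.273, ωT=0.924733, cosh=1.458916, sinh=1.062279; start (x,ẋ)=(0.041856, -0.137224) → end (x,ẋ)=(-0.106932, -1.029394)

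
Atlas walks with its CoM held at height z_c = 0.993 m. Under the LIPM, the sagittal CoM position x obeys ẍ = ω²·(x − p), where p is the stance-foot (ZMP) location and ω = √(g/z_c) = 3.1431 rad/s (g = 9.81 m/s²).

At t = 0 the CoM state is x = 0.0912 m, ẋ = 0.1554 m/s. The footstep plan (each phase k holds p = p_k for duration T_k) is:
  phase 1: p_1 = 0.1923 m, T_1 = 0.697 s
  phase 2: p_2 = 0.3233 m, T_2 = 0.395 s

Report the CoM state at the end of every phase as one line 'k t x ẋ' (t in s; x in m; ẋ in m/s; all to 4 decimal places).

1 0.6970 -0.0471 -0.6995
2 1.0920 -0.7241 -3.1577

phase 1: p=0.1923, T=0.697, ωT=2.190741, cosh=4.526834, sinh=4.415000; start (x,ẋ)=(0.091200, 0.155400) → end (x,ẋ)=(-0.047078, -0.699473)
phase 2: p=0.3233, T=0.395, ωT=1.241525, cosh=1.874914, sinh=1.585971; start (x,ẋ)=(-0.047078, -0.699473) → end (x,ẋ)=(-0.724073, -3.157737)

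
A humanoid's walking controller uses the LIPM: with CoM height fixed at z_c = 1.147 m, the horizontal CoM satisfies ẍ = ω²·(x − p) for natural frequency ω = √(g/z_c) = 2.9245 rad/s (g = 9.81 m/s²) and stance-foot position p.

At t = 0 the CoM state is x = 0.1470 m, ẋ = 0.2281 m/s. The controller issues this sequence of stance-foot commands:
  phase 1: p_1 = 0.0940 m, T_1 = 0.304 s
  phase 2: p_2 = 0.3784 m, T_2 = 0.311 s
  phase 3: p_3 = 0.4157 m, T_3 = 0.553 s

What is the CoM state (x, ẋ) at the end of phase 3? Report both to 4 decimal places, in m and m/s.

x = 0.5208, ẋ = 0.3978

phase 1: p=0.0940, T=0.304, ωT=0.889048, cosh=1.421930, sinh=1.010883; start (x,ẋ)=(0.147000, 0.228100) → end (x,ẋ)=(0.248207, 0.481027)
phase 2: p=0.3784, T=0.311, ωT=0.909520, cosh=1.442923, sinh=1.040206; start (x,ẋ)=(0.248207, 0.481027) → end (x,ẋ)=(0.361637, 0.298029)
phase 3: p=0.4157, T=0.553, ωT=1.617249, cosh=2.618825, sinh=2.420381; start (x,ẋ)=(0.361637, 0.298029) → end (x,ẋ)=(0.520774, 0.397806)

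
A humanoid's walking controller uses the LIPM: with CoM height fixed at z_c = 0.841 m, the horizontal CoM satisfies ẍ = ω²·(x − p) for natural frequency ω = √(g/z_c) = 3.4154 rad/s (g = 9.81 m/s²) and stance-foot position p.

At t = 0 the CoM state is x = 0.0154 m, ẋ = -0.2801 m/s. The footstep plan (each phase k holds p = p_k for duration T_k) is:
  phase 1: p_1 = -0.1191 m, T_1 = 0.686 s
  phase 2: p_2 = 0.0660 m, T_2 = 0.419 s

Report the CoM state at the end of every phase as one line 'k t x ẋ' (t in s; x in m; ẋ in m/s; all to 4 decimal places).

1 0.6860 0.1646 0.8978
2 1.1050 0.8023 2.6489

phase 1: p=-0.1191, T=0.686, ωT=2.342964, cosh=5.254049, sinh=5.158007; start (x,ẋ)=(0.015400, -0.280100) → end (x,ẋ)=(0.164557, 0.897781)
phase 2: p=0.0660, T=0.419, ωT=1.431053, cosh=2.211079, sinh=1.972021; start (x,ẋ)=(0.164557, 0.897781) → end (x,ẋ)=(0.802288, 2.648869)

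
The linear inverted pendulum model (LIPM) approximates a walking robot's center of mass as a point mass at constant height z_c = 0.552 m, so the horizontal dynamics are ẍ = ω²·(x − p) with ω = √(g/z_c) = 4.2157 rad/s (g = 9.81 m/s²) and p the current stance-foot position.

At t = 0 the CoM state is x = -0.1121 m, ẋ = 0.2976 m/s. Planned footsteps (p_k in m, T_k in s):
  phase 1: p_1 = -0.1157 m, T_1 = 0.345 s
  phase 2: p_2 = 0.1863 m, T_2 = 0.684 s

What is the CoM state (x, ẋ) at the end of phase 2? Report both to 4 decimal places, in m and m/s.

x = 0.3177, ẋ = 0.6289

phase 1: p=-0.1157, T=0.345, ωT=1.454416, cosh=2.257760, sinh=2.024224; start (x,ẋ)=(-0.112100, 0.297600) → end (x,ẋ)=(0.035324, 0.702630)
phase 2: p=0.1863, T=0.684, ωT=2.883539, cosh=8.966681, sinh=8.910745; start (x,ẋ)=(0.035324, 0.702630) → end (x,ẋ)=(0.317703, 0.628862)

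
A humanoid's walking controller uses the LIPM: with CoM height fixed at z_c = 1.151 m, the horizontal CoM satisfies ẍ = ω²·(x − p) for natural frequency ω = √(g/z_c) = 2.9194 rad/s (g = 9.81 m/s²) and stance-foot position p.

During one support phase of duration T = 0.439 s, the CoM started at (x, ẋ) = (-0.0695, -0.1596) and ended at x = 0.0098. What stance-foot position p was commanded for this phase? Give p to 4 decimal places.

ωT = 2.9194·0.439 = 1.281617; cosh(ωT) = 1.940023, sinh(ωT) = 1.662435
x(T) = p + (x₀−p)·cosh(ωT) + (ẋ₀/ω)·sinh(ωT) ⇒ p·(1 − cosh) = x(T) − x₀·cosh − (ẋ₀/ω)·sinh
numerator   = 0.0098 − (-0.0695)·1.940023 − (-0.1596/2.9194)·1.662435 = 0.235515
denominator = 1 − 1.940023 = -0.940023
p = 0.235515 / -0.940023 = -0.2505

p = -0.2505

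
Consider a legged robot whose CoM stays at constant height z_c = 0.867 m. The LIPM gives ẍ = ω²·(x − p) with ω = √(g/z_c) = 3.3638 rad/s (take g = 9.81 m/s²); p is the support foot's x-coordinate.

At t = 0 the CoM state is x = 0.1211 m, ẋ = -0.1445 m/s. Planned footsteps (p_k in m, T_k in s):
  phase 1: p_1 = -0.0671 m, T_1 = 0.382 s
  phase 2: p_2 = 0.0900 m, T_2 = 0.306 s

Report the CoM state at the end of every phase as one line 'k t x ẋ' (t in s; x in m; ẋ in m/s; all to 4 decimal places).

1 0.3820 0.2274 0.7754
2 0.6880 0.5883 1.7880

phase 1: p=-0.0671, T=0.382, ωT=1.284972, cosh=1.945612, sinh=1.668953; start (x,ẋ)=(0.121100, -0.144500) → end (x,ẋ)=(0.227370, 0.775419)
phase 2: p=0.0900, T=0.306, ωT=1.029323, cosh=1.578209, sinh=1.220960; start (x,ẋ)=(0.227370, 0.775419) → end (x,ẋ)=(0.588253, 1.787962)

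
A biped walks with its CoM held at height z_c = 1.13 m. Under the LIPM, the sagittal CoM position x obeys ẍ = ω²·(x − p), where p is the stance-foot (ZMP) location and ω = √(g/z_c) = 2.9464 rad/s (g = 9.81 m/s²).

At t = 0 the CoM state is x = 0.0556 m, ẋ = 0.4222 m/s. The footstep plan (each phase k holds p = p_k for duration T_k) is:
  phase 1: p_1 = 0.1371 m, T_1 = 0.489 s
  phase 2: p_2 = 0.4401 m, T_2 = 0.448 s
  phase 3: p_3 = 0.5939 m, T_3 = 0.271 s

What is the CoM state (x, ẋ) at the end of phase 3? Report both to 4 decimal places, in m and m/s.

x = 0.1924, ẋ = -0.8529

phase 1: p=0.1371, T=0.489, ωT=1.440790, cosh=2.230385, sinh=1.993645; start (x,ẋ)=(0.055600, 0.422200) → end (x,ẋ)=(0.241000, 0.462932)
phase 2: p=0.4401, T=0.448, ωT=1.319987, cosh=2.005256, sinh=1.738117; start (x,ẋ)=(0.241000, 0.462932) → end (x,ẋ)=(0.313942, -0.091333)
phase 3: p=0.5939, T=0.271, ωT=0.798474, cosh=1.336082, sinh=0.886067; start (x,ẋ)=(0.313942, -0.091333) → end (x,ẋ)=(0.192387, -0.852915)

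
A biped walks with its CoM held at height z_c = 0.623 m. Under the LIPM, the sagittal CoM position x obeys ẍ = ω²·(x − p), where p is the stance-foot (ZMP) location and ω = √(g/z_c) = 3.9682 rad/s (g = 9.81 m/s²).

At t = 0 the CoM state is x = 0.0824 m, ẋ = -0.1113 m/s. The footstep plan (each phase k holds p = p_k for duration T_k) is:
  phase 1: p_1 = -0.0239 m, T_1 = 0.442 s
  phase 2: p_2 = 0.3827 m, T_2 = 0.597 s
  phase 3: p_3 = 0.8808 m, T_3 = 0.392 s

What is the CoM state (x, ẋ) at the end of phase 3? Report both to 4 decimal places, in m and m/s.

x = 0.7961, ẋ = 0.1112

phase 1: p=-0.0239, T=0.442, ωT=1.753944, cosh=2.975218, sinh=2.802128; start (x,ẋ)=(0.082400, -0.111300) → end (x,ẋ)=(0.213772, 0.850851)
phase 2: p=0.3827, T=0.597, ωT=2.369015, cosh=5.390219, sinh=5.296646; start (x,ẋ)=(0.213772, 0.850851) → end (x,ẋ)=(0.607832, 1.035711)
phase 3: p=0.8808, T=0.392, ωT=1.555534, cosh=2.474347, sinh=2.263271; start (x,ẋ)=(0.607832, 1.035711) → end (x,ẋ)=(0.796102, 0.111152)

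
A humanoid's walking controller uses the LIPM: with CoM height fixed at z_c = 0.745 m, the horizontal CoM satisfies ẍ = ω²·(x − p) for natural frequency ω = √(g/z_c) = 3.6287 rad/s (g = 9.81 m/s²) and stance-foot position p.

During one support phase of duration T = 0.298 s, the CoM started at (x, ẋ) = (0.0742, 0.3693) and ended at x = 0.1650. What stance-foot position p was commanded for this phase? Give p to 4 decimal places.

p = 0.1394

ωT = 3.6287·0.298 = 1.081353; cosh(ωT) = 1.643901, sinh(ωT) = 1.304764
x(T) = p + (x₀−p)·cosh(ωT) + (ẋ₀/ω)·sinh(ωT) ⇒ p·(1 − cosh) = x(T) − x₀·cosh − (ẋ₀/ω)·sinh
numerator   = 0.1650 − (0.0742)·1.643901 − (0.3693/3.6287)·1.304764 = -0.089766
denominator = 1 − 1.643901 = -0.643901
p = -0.089766 / -0.643901 = 0.1394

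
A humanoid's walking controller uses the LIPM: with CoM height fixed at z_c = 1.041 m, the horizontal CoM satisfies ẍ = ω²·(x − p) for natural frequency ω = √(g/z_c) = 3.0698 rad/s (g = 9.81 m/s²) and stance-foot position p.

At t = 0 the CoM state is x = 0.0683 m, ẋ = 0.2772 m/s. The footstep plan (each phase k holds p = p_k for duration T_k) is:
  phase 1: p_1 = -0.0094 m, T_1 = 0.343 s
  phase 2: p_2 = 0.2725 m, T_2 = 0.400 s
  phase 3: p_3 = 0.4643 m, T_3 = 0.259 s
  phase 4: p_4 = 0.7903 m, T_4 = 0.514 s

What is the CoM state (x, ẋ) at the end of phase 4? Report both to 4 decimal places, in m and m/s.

phase 1: p=-0.0094, T=0.343, ωT=1.052941, cosh=1.607489, sinh=1.258580; start (x,ẋ)=(0.068300, 0.277200) → end (x,ẋ)=(0.229150, 0.745797)
phase 2: p=0.2725, T=0.400, ωT=1.227920, cosh=1.853511, sinh=1.560610; start (x,ẋ)=(0.229150, 0.745797) → end (x,ẋ)=(0.571296, 1.174665)
phase 3: p=0.4643, T=0.259, ωT=0.795078, cosh=1.333080, sinh=0.881534; start (x,ẋ)=(0.571296, 1.174665) → end (x,ẋ)=(0.944255, 1.855467)
phase 4: p=0.7903, T=0.514, ωT=1.577877, cosh=2.525537, sinh=2.319124; start (x,ẋ)=(0.944255, 1.855467) → end (x,ẋ)=(2.580857, 5.782092)

x = 2.5809, ẋ = 5.7821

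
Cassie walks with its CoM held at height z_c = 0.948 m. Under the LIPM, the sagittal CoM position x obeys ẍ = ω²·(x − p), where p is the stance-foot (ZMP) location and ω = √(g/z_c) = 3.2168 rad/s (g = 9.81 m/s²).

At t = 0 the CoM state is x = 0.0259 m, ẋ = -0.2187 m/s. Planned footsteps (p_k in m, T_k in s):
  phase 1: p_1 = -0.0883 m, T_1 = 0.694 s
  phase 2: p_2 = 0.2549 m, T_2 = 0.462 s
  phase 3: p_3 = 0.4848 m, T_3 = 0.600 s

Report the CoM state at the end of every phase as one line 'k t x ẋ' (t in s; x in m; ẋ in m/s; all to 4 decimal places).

phase 1: p=-0.0883, T=0.694, ωT=2.232459, cosh=4.715014, sinh=4.607750; start (x,ẋ)=(0.025900, -0.218700) → end (x,ẋ)=(0.136888, 0.661523)
phase 2: p=0.2549, T=0.462, ωT=1.486162, cosh=2.323168, sinh=2.096929; start (x,ẋ)=(0.136888, 0.661523) → end (x,ẋ)=(0.411965, 0.740793)
phase 3: p=0.4848, T=0.600, ωT=1.930080, cosh=3.517599, sinh=3.372462; start (x,ẋ)=(0.411965, 0.740793) → end (x,ẋ)=(1.005235, 1.815655)

1 0.6940 0.1369 0.6615
2 1.1560 0.4120 0.7408
3 1.7560 1.0052 1.8157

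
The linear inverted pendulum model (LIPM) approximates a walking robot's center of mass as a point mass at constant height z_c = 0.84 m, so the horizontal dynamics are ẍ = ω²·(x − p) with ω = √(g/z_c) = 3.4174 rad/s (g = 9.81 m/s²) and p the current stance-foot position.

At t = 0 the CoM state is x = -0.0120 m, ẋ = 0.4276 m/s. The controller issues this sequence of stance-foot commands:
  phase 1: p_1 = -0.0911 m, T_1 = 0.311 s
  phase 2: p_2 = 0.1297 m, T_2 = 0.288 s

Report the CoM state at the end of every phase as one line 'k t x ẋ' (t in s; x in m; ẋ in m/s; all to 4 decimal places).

phase 1: p=-0.0911, T=0.311, ωT=1.062811, cosh=1.619990, sinh=1.274507; start (x,ẋ)=(-0.012000, 0.427600) → end (x,ẋ)=(0.196513, 1.037228)
phase 2: p=0.1297, T=0.288, ωT=0.984211, cosh=1.524717, sinh=1.150983; start (x,ẋ)=(0.196513, 1.037228) → end (x,ẋ)=(0.580910, 1.844280)

1 0.3110 0.1965 1.0372
2 0.5990 0.5809 1.8443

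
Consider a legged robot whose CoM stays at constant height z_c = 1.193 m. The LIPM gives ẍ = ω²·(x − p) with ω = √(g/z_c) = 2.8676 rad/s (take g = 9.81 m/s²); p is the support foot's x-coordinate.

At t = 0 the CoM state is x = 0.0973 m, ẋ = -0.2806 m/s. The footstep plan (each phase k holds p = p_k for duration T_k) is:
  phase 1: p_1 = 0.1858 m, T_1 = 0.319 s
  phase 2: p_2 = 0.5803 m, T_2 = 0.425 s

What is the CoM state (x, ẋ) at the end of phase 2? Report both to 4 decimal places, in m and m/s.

x = -0.9315, ẋ = -4.0041

phase 1: p=0.1858, T=0.319, ωT=0.914764, cosh=1.448399, sinh=1.047788; start (x,ẋ)=(0.097300, -0.280600) → end (x,ẋ)=(-0.044911, -0.672331)
phase 2: p=0.5803, T=0.425, ωT=1.218730, cosh=1.839247, sinh=1.543642; start (x,ẋ)=(-0.044911, -0.672331) → end (x,ẋ)=(-0.931537, -4.004110)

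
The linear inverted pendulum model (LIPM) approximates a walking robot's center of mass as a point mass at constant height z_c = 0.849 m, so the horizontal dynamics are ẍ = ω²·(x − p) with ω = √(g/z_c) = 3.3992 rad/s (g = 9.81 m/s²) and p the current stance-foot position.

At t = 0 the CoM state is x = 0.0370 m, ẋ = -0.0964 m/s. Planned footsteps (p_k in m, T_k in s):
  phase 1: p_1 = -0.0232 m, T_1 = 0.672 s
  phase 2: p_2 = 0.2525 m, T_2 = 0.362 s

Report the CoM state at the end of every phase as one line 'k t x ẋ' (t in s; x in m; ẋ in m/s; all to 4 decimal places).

1 0.6720 0.1376 0.5160
2 1.0340 0.2767 0.3472

phase 1: p=-0.0232, T=0.672, ωT=2.284262, cosh=4.960145, sinh=4.858296; start (x,ẋ)=(0.037000, -0.096400) → end (x,ẋ)=(0.137621, 0.516004)
phase 2: p=0.2525, T=0.362, ωT=1.230510, cosh=1.857560, sinh=1.565416; start (x,ẋ)=(0.137621, 0.516004) → end (x,ẋ)=(0.276739, 0.347220)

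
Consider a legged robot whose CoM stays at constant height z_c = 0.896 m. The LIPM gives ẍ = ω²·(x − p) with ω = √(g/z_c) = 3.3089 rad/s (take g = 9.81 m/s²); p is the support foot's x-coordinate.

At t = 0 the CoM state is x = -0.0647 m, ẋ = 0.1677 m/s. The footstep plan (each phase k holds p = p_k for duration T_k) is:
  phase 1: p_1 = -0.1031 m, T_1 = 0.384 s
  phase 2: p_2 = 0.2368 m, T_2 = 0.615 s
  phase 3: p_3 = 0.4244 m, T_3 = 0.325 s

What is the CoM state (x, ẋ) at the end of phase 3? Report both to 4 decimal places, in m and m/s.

x = -0.1425, ẋ = -1.6134

phase 1: p=-0.1031, T=0.384, ωT=1.270618, cosh=1.921855, sinh=1.641197; start (x,ẋ)=(-0.064700, 0.167700) → end (x,ẋ)=(0.053878, 0.530829)
phase 2: p=0.2368, T=0.615, ωT=2.034973, cosh=3.891367, sinh=3.760683; start (x,ẋ)=(0.053878, 0.530829) → end (x,ẋ)=(0.128287, -0.210588)
phase 3: p=0.4244, T=0.325, ωT=1.075392, cosh=1.636153, sinh=1.294990; start (x,ẋ)=(0.128287, -0.210588) → end (x,ẋ)=(-0.142503, -1.613394)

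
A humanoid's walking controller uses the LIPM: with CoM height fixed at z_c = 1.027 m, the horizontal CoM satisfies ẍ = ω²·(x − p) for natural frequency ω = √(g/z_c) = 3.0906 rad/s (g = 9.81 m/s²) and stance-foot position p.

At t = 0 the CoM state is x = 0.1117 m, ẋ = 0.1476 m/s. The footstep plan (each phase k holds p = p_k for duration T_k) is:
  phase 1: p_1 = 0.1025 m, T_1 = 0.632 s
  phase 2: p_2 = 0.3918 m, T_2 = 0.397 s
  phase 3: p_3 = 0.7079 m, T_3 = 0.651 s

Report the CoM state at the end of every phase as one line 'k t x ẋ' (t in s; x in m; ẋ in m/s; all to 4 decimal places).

1 0.6320 0.3006 0.6291
2 1.0290 0.5402 0.7257
3 1.6800 0.9319 0.8585

phase 1: p=0.1025, T=0.632, ωT=1.953259, cosh=3.596722, sinh=3.454911; start (x,ẋ)=(0.111700, 0.147600) → end (x,ẋ)=(0.300588, 0.629111)
phase 2: p=0.3918, T=0.397, ωT=1.226968, cosh=1.852026, sinh=1.558846; start (x,ẋ)=(0.300588, 0.629111) → end (x,ẋ)=(0.540187, 0.725695)
phase 3: p=0.7079, T=0.651, ωT=2.011981, cosh=3.805919, sinh=3.672195; start (x,ẋ)=(0.540187, 0.725695) → end (x,ẋ)=(0.931856, 0.858514)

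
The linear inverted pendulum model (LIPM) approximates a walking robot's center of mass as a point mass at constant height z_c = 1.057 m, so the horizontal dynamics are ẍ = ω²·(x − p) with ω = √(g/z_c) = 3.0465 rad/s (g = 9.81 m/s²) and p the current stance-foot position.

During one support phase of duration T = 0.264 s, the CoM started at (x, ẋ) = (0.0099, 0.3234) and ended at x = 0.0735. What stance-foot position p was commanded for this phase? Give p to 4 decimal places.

p = 0.1016

ωT = 3.0465·0.264 = 0.804276; cosh(ωT) = 1.341245, sinh(ωT) = 0.893833
x(T) = p + (x₀−p)·cosh(ωT) + (ẋ₀/ω)·sinh(ωT) ⇒ p·(1 − cosh) = x(T) − x₀·cosh − (ẋ₀/ω)·sinh
numerator   = 0.0735 − (0.0099)·1.341245 − (0.3234/3.0465)·0.893833 = -0.034663
denominator = 1 − 1.341245 = -0.341245
p = -0.034663 / -0.341245 = 0.1016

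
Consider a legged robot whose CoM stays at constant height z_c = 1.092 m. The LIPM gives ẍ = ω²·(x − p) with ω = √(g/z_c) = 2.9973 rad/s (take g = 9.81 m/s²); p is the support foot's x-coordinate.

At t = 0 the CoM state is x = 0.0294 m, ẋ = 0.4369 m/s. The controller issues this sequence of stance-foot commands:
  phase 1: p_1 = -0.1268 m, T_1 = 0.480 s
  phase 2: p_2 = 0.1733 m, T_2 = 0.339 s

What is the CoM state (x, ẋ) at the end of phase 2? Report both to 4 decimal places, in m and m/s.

phase 1: p=-0.1268, T=0.480, ωT=1.438704, cosh=2.226232, sinh=1.988997; start (x,ẋ)=(0.029400, 0.436900) → end (x,ẋ)=(0.510863, 1.903846)
phase 2: p=0.1733, T=0.339, ωT=1.016085, cosh=1.562184, sinh=1.200174; start (x,ẋ)=(0.510863, 1.903846) → end (x,ẋ)=(1.462970, 4.188466)

x = 1.4630, ẋ = 4.1885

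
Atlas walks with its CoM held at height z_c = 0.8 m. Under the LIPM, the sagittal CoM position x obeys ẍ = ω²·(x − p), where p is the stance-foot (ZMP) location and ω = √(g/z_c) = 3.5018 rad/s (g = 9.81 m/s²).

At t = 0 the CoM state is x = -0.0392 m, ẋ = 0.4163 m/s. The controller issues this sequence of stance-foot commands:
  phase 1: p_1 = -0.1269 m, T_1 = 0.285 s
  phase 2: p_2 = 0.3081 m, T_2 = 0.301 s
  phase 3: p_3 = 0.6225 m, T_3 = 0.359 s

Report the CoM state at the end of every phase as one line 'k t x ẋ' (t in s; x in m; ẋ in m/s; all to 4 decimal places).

phase 1: p=-0.1269, T=0.285, ωT=0.998013, cosh=1.540749, sinh=1.172137; start (x,ẋ)=(-0.039200, 0.416300) → end (x,ẋ)=(0.147569, 1.001386)
phase 2: p=0.3081, T=0.301, ωT=1.054042, cosh=1.608875, sinh=1.260349; start (x,ẋ)=(0.147569, 1.001386) → end (x,ẋ)=(0.410240, 0.902605)
phase 3: p=0.6225, T=0.359, ωT=1.257146, cosh=1.899920, sinh=1.615455; start (x,ẋ)=(0.410240, 0.902605) → end (x,ẋ)=(0.635614, 0.514121)

1 0.2850 0.1476 1.0014
2 0.5860 0.4102 0.9026
3 0.9450 0.6356 0.5141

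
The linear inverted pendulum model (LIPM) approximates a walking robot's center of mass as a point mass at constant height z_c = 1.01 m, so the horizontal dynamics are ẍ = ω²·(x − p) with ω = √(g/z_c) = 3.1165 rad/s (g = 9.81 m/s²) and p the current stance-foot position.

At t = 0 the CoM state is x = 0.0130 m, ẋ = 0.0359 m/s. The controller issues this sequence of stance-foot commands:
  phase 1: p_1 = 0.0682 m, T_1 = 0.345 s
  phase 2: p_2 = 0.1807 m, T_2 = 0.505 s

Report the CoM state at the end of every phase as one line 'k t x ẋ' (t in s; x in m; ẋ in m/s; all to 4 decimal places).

phase 1: p=0.0682, T=0.345, ωT=1.075192, cosh=1.635895, sinh=1.294662; start (x,ẋ)=(0.013000, 0.035900) → end (x,ẋ)=(-0.007188, -0.163993)
phase 2: p=0.1807, T=0.505, ωT=1.573832, cosh=2.516177, sinh=2.308928; start (x,ẋ)=(-0.007188, -0.163993) → end (x,ẋ)=(-0.413557, -1.764634)

1 0.3450 -0.0072 -0.1640
2 0.8500 -0.4136 -1.7646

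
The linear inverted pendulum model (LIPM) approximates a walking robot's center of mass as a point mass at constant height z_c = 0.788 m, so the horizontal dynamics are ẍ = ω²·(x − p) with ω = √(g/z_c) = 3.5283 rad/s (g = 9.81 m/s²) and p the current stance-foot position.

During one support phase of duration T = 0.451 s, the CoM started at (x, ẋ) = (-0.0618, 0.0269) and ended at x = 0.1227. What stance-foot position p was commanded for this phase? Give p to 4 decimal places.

ωT = 3.5283·0.451 = 1.591263; cosh(ωT) = 2.556808, sinh(ωT) = 2.353140
x(T) = p + (x₀−p)·cosh(ωT) + (ẋ₀/ω)·sinh(ωT) ⇒ p·(1 − cosh) = x(T) − x₀·cosh − (ẋ₀/ω)·sinh
numerator   = 0.1227 − (-0.0618)·2.556808 − (0.0269/3.5283)·2.353140 = 0.262770
denominator = 1 − 2.556808 = -1.556808
p = 0.262770 / -1.556808 = -0.1688

p = -0.1688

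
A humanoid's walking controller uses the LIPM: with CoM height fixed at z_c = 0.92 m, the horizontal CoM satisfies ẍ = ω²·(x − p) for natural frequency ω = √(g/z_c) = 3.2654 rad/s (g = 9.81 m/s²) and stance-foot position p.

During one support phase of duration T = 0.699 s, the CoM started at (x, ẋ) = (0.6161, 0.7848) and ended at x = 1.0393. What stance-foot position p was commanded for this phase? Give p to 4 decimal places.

ωT = 3.2654·0.699 = 2.282515; cosh(ωT) = 4.951662, sinh(ωT) = 4.849634
x(T) = p + (x₀−p)·cosh(ωT) + (ẋ₀/ω)·sinh(ωT) ⇒ p·(1 − cosh) = x(T) − x₀·cosh − (ẋ₀/ω)·sinh
numerator   = 1.0393 − (0.6161)·4.951662 − (0.7848/3.2654)·4.849634 = -3.176971
denominator = 1 − 4.951662 = -3.951662
p = -3.176971 / -3.951662 = 0.8040

p = 0.8040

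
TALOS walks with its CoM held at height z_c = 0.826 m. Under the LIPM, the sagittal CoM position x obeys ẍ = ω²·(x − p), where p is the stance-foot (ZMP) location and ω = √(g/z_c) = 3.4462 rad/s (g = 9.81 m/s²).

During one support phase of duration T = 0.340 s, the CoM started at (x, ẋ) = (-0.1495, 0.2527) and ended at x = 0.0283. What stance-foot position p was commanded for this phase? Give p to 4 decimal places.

p = -0.2416

ωT = 3.4462·0.340 = 1.171708; cosh(ωT) = 1.768669, sinh(ωT) = 1.458832
x(T) = p + (x₀−p)·cosh(ωT) + (ẋ₀/ω)·sinh(ωT) ⇒ p·(1 − cosh) = x(T) − x₀·cosh − (ẋ₀/ω)·sinh
numerator   = 0.0283 − (-0.1495)·1.768669 − (0.2527/3.4462)·1.458832 = 0.185744
denominator = 1 − 1.768669 = -0.768669
p = 0.185744 / -0.768669 = -0.2416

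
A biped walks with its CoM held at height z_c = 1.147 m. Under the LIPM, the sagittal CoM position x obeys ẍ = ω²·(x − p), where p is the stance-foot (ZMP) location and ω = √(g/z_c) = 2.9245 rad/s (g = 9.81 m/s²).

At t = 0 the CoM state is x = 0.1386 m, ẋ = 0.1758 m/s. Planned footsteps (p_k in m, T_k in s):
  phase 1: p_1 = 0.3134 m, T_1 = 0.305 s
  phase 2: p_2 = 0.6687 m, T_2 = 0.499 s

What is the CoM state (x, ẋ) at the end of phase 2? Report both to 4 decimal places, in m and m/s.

phase 1: p=0.3134, T=0.305, ωT=0.891973, cosh=1.424892, sinh=1.015046; start (x,ẋ)=(0.138600, 0.175800) → end (x,ẋ)=(0.125346, -0.268398)
phase 2: p=0.6687, T=0.499, ωT=1.459326, cosh=2.267725, sinh=2.035332; start (x,ẋ)=(0.125346, -0.268398) → end (x,ẋ)=(-0.750271, -3.842873)

x = -0.7503, ẋ = -3.8429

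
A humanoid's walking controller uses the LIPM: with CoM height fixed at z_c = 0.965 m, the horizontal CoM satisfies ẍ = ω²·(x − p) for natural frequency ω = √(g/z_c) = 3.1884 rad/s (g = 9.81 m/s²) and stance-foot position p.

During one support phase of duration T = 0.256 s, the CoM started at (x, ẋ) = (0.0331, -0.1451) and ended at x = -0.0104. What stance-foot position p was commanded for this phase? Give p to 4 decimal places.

p = 0.0390

ωT = 3.1884·0.256 = 0.816230; cosh(ωT) = 1.352026, sinh(ωT) = 0.909931
x(T) = p + (x₀−p)·cosh(ωT) + (ẋ₀/ω)·sinh(ωT) ⇒ p·(1 − cosh) = x(T) − x₀·cosh − (ẋ₀/ω)·sinh
numerator   = -0.0104 − (0.0331)·1.352026 − (-0.1451/3.1884)·0.909931 = -0.013742
denominator = 1 − 1.352026 = -0.352026
p = -0.013742 / -0.352026 = 0.0390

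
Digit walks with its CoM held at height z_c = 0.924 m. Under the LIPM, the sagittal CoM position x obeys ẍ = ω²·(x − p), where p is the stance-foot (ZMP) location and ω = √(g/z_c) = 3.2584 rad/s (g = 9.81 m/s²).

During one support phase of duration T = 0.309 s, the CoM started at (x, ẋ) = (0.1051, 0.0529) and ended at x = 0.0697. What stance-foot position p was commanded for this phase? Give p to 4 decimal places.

ωT = 3.2584·0.309 = 1.006846; cosh(ωT) = 1.551162, sinh(ωT) = 1.185792
x(T) = p + (x₀−p)·cosh(ωT) + (ẋ₀/ω)·sinh(ωT) ⇒ p·(1 − cosh) = x(T) − x₀·cosh − (ẋ₀/ω)·sinh
numerator   = 0.0697 − (0.1051)·1.551162 − (0.0529/3.2584)·1.185792 = -0.112578
denominator = 1 − 1.551162 = -0.551162
p = -0.112578 / -0.551162 = 0.2043

p = 0.2043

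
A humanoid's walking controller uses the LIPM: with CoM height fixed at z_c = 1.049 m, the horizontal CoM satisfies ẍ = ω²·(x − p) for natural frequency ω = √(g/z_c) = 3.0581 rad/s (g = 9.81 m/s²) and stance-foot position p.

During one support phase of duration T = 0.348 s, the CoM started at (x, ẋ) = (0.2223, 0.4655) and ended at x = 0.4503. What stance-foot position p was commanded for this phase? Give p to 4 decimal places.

ωT = 3.0581·0.348 = 1.064219; cosh(ωT) = 1.621785, sinh(ωT) = 1.276788
x(T) = p + (x₀−p)·cosh(ωT) + (ẋ₀/ω)·sinh(ωT) ⇒ p·(1 − cosh) = x(T) − x₀·cosh − (ẋ₀/ω)·sinh
numerator   = 0.4503 − (0.2223)·1.621785 − (0.4655/3.0581)·1.276788 = -0.104574
denominator = 1 − 1.621785 = -0.621785
p = -0.104574 / -0.621785 = 0.1682

p = 0.1682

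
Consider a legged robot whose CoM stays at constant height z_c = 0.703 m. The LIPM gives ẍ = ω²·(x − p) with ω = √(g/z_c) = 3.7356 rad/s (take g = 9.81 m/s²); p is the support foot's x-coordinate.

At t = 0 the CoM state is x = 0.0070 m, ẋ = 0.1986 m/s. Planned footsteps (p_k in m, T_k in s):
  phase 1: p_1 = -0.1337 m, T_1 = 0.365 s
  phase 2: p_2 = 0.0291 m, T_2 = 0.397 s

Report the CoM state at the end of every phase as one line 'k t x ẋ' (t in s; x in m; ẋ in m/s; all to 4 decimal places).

1 0.3650 0.2565 1.3739
2 0.7620 1.3244 4.9579

phase 1: p=-0.1337, T=0.365, ωT=1.363494, cosh=2.082798, sinh=1.827032; start (x,ẋ)=(0.007000, 0.198600) → end (x,ẋ)=(0.256482, 1.373930)
phase 2: p=0.0291, T=0.397, ωT=1.483033, cosh=2.316619, sinh=2.089671; start (x,ẋ)=(0.256482, 1.373930) → end (x,ẋ)=(1.324426, 4.957859)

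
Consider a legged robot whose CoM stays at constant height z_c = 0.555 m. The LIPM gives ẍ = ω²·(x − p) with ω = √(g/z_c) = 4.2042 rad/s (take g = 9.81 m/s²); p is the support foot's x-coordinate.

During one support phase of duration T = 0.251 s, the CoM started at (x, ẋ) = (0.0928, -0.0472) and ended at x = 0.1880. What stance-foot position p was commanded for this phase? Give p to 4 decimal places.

ωT = 4.2042·0.251 = 1.055254; cosh(ωT) = 1.610405, sinh(ωT) = 1.262301
x(T) = p + (x₀−p)·cosh(ωT) + (ẋ₀/ω)·sinh(ωT) ⇒ p·(1 − cosh) = x(T) − x₀·cosh − (ẋ₀/ω)·sinh
numerator   = 0.1880 − (0.0928)·1.610405 − (-0.0472/4.2042)·1.262301 = 0.052726
denominator = 1 − 1.610405 = -0.610405
p = 0.052726 / -0.610405 = -0.0864

p = -0.0864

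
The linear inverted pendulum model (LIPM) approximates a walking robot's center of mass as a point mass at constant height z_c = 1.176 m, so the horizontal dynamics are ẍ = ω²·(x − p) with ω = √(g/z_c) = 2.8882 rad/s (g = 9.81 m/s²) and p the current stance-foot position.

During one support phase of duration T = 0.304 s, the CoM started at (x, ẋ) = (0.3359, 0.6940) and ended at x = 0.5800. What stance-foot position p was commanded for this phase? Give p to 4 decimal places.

p = 0.3238

ωT = 2.8882·0.304 = 0.878013; cosh(ωT) = 1.410861, sinh(ωT) = 0.995253
x(T) = p + (x₀−p)·cosh(ωT) + (ẋ₀/ω)·sinh(ωT) ⇒ p·(1 − cosh) = x(T) − x₀·cosh − (ẋ₀/ω)·sinh
numerator   = 0.5800 − (0.3359)·1.410861 − (0.6940/2.8882)·0.995253 = -0.133055
denominator = 1 − 1.410861 = -0.410861
p = -0.133055 / -0.410861 = 0.3238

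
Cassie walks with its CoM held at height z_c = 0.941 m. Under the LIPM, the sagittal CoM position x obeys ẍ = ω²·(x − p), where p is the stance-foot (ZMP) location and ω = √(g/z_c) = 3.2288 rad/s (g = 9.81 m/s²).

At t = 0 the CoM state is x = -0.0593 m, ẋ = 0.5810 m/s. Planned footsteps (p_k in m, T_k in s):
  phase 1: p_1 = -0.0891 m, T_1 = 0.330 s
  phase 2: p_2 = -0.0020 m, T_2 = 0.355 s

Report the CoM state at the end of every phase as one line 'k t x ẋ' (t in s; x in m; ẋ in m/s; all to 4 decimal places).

1 0.3300 0.1894 1.0663
2 0.6850 0.7965 2.7208

phase 1: p=-0.0891, T=0.330, ωT=1.065504, cosh=1.623428, sinh=1.278874; start (x,ẋ)=(-0.059300, 0.581000) → end (x,ẋ)=(0.189403, 1.066262)
phase 2: p=-0.0020, T=0.355, ωT=1.146224, cosh=1.732062, sinh=1.414228; start (x,ẋ)=(0.189403, 1.066262) → end (x,ẋ)=(0.796548, 2.720826)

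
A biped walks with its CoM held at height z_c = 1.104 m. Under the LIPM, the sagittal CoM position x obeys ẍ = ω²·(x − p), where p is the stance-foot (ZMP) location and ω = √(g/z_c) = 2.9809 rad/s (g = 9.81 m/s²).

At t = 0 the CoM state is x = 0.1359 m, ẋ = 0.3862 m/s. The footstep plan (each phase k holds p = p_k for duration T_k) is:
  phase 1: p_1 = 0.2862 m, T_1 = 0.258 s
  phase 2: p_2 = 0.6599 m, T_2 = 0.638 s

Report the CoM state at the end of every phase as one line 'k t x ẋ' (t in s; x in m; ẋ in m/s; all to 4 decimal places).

1 0.2580 0.1990 0.1266
2 0.8960 -0.7791 -4.0655

phase 1: p=0.2862, T=0.258, ωT=0.769072, cosh=1.310603, sinh=0.847160; start (x,ẋ)=(0.135900, 0.386200) → end (x,ẋ)=(0.198973, 0.126602)
phase 2: p=0.6599, T=0.638, ωT=1.901814, cosh=3.423666, sinh=3.274369; start (x,ẋ)=(0.198973, 0.126602) → end (x,ẋ)=(-0.779094, -4.065465)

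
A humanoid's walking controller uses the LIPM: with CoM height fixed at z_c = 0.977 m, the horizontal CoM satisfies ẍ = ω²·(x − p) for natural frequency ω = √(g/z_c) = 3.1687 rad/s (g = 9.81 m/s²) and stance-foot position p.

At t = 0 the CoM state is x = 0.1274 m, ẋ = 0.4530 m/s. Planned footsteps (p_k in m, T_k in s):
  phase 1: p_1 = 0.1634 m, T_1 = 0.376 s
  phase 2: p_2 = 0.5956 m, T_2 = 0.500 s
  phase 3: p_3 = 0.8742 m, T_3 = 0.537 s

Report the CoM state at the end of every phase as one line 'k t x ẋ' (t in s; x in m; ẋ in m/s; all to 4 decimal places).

1 0.3760 0.3123 0.6440
2 0.8760 0.3504 -0.4608
3 1.4130 -0.9948 -5.7038

phase 1: p=0.1634, T=0.376, ωT=1.191431, cosh=1.797788, sinh=1.494001; start (x,ẋ)=(0.127400, 0.453000) → end (x,ẋ)=(0.312263, 0.643972)
phase 2: p=0.5956, T=0.500, ωT=1.584350, cosh=2.540601, sinh=2.335520; start (x,ẋ)=(0.312263, 0.643972) → end (x,ẋ)=(0.350400, -0.460774)
phase 3: p=0.8742, T=0.537, ωT=1.701592, cosh=2.832531, sinh=2.650138; start (x,ẋ)=(0.350400, -0.460774) → end (x,ẋ)=(-0.994846, -5.703759)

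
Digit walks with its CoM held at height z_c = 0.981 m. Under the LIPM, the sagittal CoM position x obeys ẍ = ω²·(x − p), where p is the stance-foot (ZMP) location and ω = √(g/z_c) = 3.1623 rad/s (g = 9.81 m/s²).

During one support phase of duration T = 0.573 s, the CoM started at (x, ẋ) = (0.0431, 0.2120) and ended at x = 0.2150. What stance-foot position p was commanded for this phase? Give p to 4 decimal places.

p = 0.0561

ωT = 3.1623·0.573 = 1.811998; cosh(ωT) = 3.142998, sinh(ωT) = 2.979670
x(T) = p + (x₀−p)·cosh(ωT) + (ẋ₀/ω)·sinh(ωT) ⇒ p·(1 − cosh) = x(T) − x₀·cosh − (ẋ₀/ω)·sinh
numerator   = 0.2150 − (0.0431)·3.142998 − (0.2120/3.1623)·2.979670 = -0.120220
denominator = 1 − 3.142998 = -2.142998
p = -0.120220 / -2.142998 = 0.0561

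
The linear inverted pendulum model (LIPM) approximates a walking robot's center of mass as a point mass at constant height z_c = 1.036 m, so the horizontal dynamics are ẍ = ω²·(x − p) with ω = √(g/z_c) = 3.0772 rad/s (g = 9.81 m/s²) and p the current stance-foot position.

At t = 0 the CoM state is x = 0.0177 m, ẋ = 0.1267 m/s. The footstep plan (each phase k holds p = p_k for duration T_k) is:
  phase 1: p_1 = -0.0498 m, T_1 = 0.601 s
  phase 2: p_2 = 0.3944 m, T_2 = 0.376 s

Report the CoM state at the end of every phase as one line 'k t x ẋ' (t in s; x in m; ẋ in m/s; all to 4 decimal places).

phase 1: p=-0.0498, T=0.601, ωT=1.849397, cosh=3.256659, sinh=3.099328; start (x,ẋ)=(0.017700, 0.126700) → end (x,ẋ)=(0.297636, 1.056383)
phase 2: p=0.3944, T=0.376, ωT=1.157027, cosh=1.747442, sinh=1.433022; start (x,ẋ)=(0.297636, 1.056383) → end (x,ẋ)=(0.717257, 1.419267)

1 0.6010 0.2976 1.0564
2 0.9770 0.7173 1.4193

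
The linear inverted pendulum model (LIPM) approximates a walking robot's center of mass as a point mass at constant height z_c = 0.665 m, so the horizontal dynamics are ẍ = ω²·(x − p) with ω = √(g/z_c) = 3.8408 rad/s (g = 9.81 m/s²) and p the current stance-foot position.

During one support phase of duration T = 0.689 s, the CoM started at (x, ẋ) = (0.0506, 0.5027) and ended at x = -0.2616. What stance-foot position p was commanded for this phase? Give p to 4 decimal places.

ωT = 3.8408·0.689 = 2.646311; cosh(ωT) = 7.086418, sinh(ωT) = 7.015506
x(T) = p + (x₀−p)·cosh(ωT) + (ẋ₀/ω)·sinh(ωT) ⇒ p·(1 − cosh) = x(T) − x₀·cosh − (ẋ₀/ω)·sinh
numerator   = -0.2616 − (0.0506)·7.086418 − (0.5027/3.8408)·7.015506 = -1.538392
denominator = 1 − 7.086418 = -6.086418
p = -1.538392 / -6.086418 = 0.2528

p = 0.2528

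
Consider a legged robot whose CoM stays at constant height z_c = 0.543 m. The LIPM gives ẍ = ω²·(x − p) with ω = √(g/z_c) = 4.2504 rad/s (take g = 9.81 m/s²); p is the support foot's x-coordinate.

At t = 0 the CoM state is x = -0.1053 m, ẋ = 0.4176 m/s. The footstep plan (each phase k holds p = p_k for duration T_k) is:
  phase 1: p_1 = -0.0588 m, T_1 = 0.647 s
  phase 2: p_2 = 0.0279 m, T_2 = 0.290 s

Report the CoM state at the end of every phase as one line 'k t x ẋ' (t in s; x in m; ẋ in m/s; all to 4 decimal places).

phase 1: p=-0.0588, T=0.647, ωT=2.750009, cosh=7.853348, sinh=7.789421; start (x,ẋ)=(-0.105300, 0.417600) → end (x,ẋ)=(0.341327, 1.740029)
phase 2: p=0.0279, T=0.290, ωT=1.232616, cosh=1.860860, sinh=1.569331; start (x,ẋ)=(0.341327, 1.740029) → end (x,ẋ)=(1.253596, 5.328596)

1 0.6470 0.3413 1.7400
2 0.9370 1.2536 5.3286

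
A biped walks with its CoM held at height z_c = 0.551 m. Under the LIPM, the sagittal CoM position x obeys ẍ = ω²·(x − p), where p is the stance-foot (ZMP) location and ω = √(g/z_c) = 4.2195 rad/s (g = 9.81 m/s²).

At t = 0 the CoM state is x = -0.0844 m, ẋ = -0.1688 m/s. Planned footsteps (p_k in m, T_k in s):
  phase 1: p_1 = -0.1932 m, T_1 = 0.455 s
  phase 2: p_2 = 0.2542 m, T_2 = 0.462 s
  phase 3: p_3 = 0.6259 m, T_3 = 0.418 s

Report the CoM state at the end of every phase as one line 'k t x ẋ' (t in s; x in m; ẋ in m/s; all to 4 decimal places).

phase 1: p=-0.1932, T=0.455, ωT=1.919873, cosh=3.483357, sinh=3.336732; start (x,ẋ)=(-0.084400, -0.168800) → end (x,ẋ)=(0.052304, 0.943841)
phase 2: p=0.2542, T=0.462, ωT=1.949409, cosh=3.583447, sinh=3.441088; start (x,ẋ)=(0.052304, 0.943841) → end (x,ẋ)=(0.300439, 0.450744)
phase 3: p=0.6259, T=0.418, ωT=1.763751, cosh=3.002841, sinh=2.831440; start (x,ẋ)=(0.300439, 0.450744) → end (x,ẋ)=(-0.048941, -2.534854)

1 0.4550 0.0523 0.9438
2 0.9170 0.3004 0.4507
3 1.3350 -0.0489 -2.5349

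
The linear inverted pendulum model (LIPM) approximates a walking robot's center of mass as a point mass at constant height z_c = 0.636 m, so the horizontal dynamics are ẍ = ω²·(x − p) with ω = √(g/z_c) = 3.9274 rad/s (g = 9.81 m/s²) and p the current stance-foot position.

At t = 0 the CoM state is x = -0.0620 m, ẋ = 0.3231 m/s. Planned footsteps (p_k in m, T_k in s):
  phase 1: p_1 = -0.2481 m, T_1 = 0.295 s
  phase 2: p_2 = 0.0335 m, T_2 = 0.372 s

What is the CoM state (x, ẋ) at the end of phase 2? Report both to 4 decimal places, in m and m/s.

phase 1: p=-0.2481, T=0.295, ωT=1.158583, cosh=1.749674, sinh=1.435743; start (x,ẋ)=(-0.062000, 0.323100) → end (x,ẋ)=(0.195630, 1.614688)
phase 2: p=0.0335, T=0.372, ωT=1.460993, cosh=2.271121, sinh=2.039115; start (x,ẋ)=(0.195630, 1.614688) → end (x,ẋ)=(1.240067, 4.965560)

x = 1.2401, ẋ = 4.9656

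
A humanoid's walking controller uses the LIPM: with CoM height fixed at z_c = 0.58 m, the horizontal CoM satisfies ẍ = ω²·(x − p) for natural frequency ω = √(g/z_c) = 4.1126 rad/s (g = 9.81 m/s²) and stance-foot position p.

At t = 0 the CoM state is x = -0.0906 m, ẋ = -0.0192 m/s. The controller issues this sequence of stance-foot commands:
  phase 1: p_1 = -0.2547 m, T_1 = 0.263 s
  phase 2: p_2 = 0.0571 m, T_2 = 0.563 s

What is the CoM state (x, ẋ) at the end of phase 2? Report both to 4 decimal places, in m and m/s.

x = 0.8469, ẋ = 3.3515

phase 1: p=-0.2547, T=0.263, ωT=1.081614, cosh=1.644242, sinh=1.305194; start (x,ẋ)=(-0.090600, -0.019200) → end (x,ẋ)=(0.009027, 0.849277)
phase 2: p=0.0571, T=0.563, ωT=2.315394, cosh=5.113819, sinh=5.015092; start (x,ẋ)=(0.009027, 0.849277) → end (x,ẋ)=(0.846908, 3.351532)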